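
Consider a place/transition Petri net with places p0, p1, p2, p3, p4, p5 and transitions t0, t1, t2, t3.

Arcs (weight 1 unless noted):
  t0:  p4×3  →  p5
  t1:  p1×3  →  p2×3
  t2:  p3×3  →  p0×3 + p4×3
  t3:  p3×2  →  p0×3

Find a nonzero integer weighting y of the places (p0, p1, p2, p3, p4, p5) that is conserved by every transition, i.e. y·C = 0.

Incidence matrix C (rows=places, cols=transitions):
       t0   t1   t2   t3
   p0   0    0    3    3
   p1   0   -3    0    0
   p2   0    3    0    0
   p3   0    0   -3   -2
   p4  -3    0    3    0
   p5   1    0    0    0

Candidate y = [0, 1, 1, 0, 0, 0]; check y·C column-wise:
  col t0: 1·0 + 1·0 + 0·-3 + 0·1 = 0
  col t1: 1·-3 + 1·3 = 0
  col t2: 0·3 + 1·0 + 1·0 + 0·-3 + 0·3 = 0
  col t3: 0·3 + 1·0 + 1·0 + 0·-2 = 0

y = (p0:0, p1:1, p2:1, p3:0, p4:0, p5:0)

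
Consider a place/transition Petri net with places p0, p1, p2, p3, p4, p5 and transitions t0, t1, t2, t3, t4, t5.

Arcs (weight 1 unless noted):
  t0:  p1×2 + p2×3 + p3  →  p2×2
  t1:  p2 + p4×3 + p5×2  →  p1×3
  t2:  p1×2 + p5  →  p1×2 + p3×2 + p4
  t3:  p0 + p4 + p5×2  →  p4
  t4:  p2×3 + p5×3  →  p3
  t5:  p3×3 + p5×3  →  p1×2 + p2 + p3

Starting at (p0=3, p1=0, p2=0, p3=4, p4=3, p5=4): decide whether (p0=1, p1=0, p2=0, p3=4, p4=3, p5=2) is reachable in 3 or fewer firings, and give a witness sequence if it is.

NO — not reachable within 3 firings

depth 0: 1 marking
depth 1: 3 markings reached so far
depth 2: 5 markings reached so far
depth 3: 5 markings reached so far
(frontier empty at depth 3; search complete)
target is not among the 5 markings reachable within 3 steps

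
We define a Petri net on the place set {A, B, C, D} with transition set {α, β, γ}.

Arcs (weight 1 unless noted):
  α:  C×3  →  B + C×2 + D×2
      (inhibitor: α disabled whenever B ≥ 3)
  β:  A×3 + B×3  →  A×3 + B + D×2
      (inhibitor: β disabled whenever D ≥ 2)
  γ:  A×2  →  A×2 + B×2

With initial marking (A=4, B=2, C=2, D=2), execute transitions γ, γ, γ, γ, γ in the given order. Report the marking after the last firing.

(A=4, B=12, C=2, D=2)

step 1: fire γ:  (A=4, B=2, C=2, D=2) → (A=4, B=4, C=2, D=2)
step 2: fire γ:  (A=4, B=4, C=2, D=2) → (A=4, B=6, C=2, D=2)
step 3: fire γ:  (A=4, B=6, C=2, D=2) → (A=4, B=8, C=2, D=2)
step 4: fire γ:  (A=4, B=8, C=2, D=2) → (A=4, B=10, C=2, D=2)
step 5: fire γ:  (A=4, B=10, C=2, D=2) → (A=4, B=12, C=2, D=2)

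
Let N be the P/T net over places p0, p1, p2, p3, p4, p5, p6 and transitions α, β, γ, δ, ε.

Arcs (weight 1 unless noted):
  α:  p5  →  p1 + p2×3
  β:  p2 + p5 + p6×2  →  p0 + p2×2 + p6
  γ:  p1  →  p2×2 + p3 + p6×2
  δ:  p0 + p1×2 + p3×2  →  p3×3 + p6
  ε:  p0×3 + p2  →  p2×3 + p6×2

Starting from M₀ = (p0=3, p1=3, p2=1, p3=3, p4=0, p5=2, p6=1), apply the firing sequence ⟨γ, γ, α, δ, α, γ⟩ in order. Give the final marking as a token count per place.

step 1: fire γ:  (p0=3, p1=3, p2=1, p3=3, p4=0, p5=2, p6=1) → (p0=3, p1=2, p2=3, p3=4, p4=0, p5=2, p6=3)
step 2: fire γ:  (p0=3, p1=2, p2=3, p3=4, p4=0, p5=2, p6=3) → (p0=3, p1=1, p2=5, p3=5, p4=0, p5=2, p6=5)
step 3: fire α:  (p0=3, p1=1, p2=5, p3=5, p4=0, p5=2, p6=5) → (p0=3, p1=2, p2=8, p3=5, p4=0, p5=1, p6=5)
step 4: fire δ:  (p0=3, p1=2, p2=8, p3=5, p4=0, p5=1, p6=5) → (p0=2, p1=0, p2=8, p3=6, p4=0, p5=1, p6=6)
step 5: fire α:  (p0=2, p1=0, p2=8, p3=6, p4=0, p5=1, p6=6) → (p0=2, p1=1, p2=11, p3=6, p4=0, p5=0, p6=6)
step 6: fire γ:  (p0=2, p1=1, p2=11, p3=6, p4=0, p5=0, p6=6) → (p0=2, p1=0, p2=13, p3=7, p4=0, p5=0, p6=8)

(p0=2, p1=0, p2=13, p3=7, p4=0, p5=0, p6=8)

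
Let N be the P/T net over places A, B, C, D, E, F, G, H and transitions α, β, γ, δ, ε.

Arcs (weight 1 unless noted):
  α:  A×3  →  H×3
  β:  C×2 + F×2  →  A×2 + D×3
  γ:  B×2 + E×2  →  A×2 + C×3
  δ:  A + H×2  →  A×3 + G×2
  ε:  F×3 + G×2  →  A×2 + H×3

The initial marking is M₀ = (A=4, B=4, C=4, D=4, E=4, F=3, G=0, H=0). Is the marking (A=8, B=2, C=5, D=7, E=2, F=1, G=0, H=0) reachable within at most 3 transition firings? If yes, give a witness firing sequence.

step 1: fire β:  (A=4, B=4, C=4, D=4, E=4, F=3, G=0, H=0) → (A=6, B=4, C=2, D=7, E=4, F=1, G=0, H=0)
step 2: fire γ:  (A=6, B=4, C=2, D=7, E=4, F=1, G=0, H=0) → (A=8, B=2, C=5, D=7, E=2, F=1, G=0, H=0)

YES — reachable via ⟨β, γ⟩ (2 firings)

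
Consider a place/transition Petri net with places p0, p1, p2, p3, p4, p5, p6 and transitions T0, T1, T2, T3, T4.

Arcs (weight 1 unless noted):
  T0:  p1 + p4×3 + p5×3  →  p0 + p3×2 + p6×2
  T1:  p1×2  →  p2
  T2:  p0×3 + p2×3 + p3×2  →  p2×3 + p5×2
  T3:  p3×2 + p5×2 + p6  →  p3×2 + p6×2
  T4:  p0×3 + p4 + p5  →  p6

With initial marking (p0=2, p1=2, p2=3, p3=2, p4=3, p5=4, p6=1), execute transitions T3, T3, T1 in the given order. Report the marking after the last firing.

step 1: fire T3:  (p0=2, p1=2, p2=3, p3=2, p4=3, p5=4, p6=1) → (p0=2, p1=2, p2=3, p3=2, p4=3, p5=2, p6=2)
step 2: fire T3:  (p0=2, p1=2, p2=3, p3=2, p4=3, p5=2, p6=2) → (p0=2, p1=2, p2=3, p3=2, p4=3, p5=0, p6=3)
step 3: fire T1:  (p0=2, p1=2, p2=3, p3=2, p4=3, p5=0, p6=3) → (p0=2, p1=0, p2=4, p3=2, p4=3, p5=0, p6=3)

(p0=2, p1=0, p2=4, p3=2, p4=3, p5=0, p6=3)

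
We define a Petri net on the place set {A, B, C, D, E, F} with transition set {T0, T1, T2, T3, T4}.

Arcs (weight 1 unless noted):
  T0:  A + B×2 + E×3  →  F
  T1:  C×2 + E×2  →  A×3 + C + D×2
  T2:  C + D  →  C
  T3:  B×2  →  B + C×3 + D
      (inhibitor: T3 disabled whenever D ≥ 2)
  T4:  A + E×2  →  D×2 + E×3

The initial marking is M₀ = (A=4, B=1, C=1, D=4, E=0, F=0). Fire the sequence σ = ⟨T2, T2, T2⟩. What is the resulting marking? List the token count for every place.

(A=4, B=1, C=1, D=1, E=0, F=0)

step 1: fire T2:  (A=4, B=1, C=1, D=4, E=0, F=0) → (A=4, B=1, C=1, D=3, E=0, F=0)
step 2: fire T2:  (A=4, B=1, C=1, D=3, E=0, F=0) → (A=4, B=1, C=1, D=2, E=0, F=0)
step 3: fire T2:  (A=4, B=1, C=1, D=2, E=0, F=0) → (A=4, B=1, C=1, D=1, E=0, F=0)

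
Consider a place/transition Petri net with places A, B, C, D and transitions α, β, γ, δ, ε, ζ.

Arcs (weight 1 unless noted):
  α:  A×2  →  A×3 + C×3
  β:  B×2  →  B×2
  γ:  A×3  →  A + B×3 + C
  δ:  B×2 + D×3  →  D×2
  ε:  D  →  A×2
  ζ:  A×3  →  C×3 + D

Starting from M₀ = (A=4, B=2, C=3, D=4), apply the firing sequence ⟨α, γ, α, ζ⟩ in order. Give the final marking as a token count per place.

(A=1, B=5, C=13, D=5)

step 1: fire α:  (A=4, B=2, C=3, D=4) → (A=5, B=2, C=6, D=4)
step 2: fire γ:  (A=5, B=2, C=6, D=4) → (A=3, B=5, C=7, D=4)
step 3: fire α:  (A=3, B=5, C=7, D=4) → (A=4, B=5, C=10, D=4)
step 4: fire ζ:  (A=4, B=5, C=10, D=4) → (A=1, B=5, C=13, D=5)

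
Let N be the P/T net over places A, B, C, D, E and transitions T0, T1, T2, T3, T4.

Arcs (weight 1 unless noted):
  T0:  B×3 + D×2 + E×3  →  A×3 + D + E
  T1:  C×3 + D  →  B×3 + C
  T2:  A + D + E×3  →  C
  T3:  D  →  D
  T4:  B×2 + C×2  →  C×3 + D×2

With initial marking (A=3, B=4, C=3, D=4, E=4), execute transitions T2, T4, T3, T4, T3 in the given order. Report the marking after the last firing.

step 1: fire T2:  (A=3, B=4, C=3, D=4, E=4) → (A=2, B=4, C=4, D=3, E=1)
step 2: fire T4:  (A=2, B=4, C=4, D=3, E=1) → (A=2, B=2, C=5, D=5, E=1)
step 3: fire T3:  (A=2, B=2, C=5, D=5, E=1) → (A=2, B=2, C=5, D=5, E=1)
step 4: fire T4:  (A=2, B=2, C=5, D=5, E=1) → (A=2, B=0, C=6, D=7, E=1)
step 5: fire T3:  (A=2, B=0, C=6, D=7, E=1) → (A=2, B=0, C=6, D=7, E=1)

(A=2, B=0, C=6, D=7, E=1)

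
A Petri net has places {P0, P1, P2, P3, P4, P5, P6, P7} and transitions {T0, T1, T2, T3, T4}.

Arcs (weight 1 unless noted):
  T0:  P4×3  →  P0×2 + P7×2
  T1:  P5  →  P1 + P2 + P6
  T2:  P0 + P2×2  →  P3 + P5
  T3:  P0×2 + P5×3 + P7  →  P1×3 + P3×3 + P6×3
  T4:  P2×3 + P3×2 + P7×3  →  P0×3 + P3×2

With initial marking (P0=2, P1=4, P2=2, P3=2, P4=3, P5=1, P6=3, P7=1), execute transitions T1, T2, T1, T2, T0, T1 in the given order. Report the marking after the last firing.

(P0=2, P1=7, P2=1, P3=4, P4=0, P5=0, P6=6, P7=3)

step 1: fire T1:  (P0=2, P1=4, P2=2, P3=2, P4=3, P5=1, P6=3, P7=1) → (P0=2, P1=5, P2=3, P3=2, P4=3, P5=0, P6=4, P7=1)
step 2: fire T2:  (P0=2, P1=5, P2=3, P3=2, P4=3, P5=0, P6=4, P7=1) → (P0=1, P1=5, P2=1, P3=3, P4=3, P5=1, P6=4, P7=1)
step 3: fire T1:  (P0=1, P1=5, P2=1, P3=3, P4=3, P5=1, P6=4, P7=1) → (P0=1, P1=6, P2=2, P3=3, P4=3, P5=0, P6=5, P7=1)
step 4: fire T2:  (P0=1, P1=6, P2=2, P3=3, P4=3, P5=0, P6=5, P7=1) → (P0=0, P1=6, P2=0, P3=4, P4=3, P5=1, P6=5, P7=1)
step 5: fire T0:  (P0=0, P1=6, P2=0, P3=4, P4=3, P5=1, P6=5, P7=1) → (P0=2, P1=6, P2=0, P3=4, P4=0, P5=1, P6=5, P7=3)
step 6: fire T1:  (P0=2, P1=6, P2=0, P3=4, P4=0, P5=1, P6=5, P7=3) → (P0=2, P1=7, P2=1, P3=4, P4=0, P5=0, P6=6, P7=3)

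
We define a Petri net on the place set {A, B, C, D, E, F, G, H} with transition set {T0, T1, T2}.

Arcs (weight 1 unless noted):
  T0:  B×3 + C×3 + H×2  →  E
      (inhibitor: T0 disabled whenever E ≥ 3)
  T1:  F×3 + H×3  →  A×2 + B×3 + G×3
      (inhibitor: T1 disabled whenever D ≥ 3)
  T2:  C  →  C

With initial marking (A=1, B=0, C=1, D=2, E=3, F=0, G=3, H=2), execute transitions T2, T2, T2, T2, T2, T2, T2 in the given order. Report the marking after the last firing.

step 1: fire T2:  (A=1, B=0, C=1, D=2, E=3, F=0, G=3, H=2) → (A=1, B=0, C=1, D=2, E=3, F=0, G=3, H=2)
step 2: fire T2:  (A=1, B=0, C=1, D=2, E=3, F=0, G=3, H=2) → (A=1, B=0, C=1, D=2, E=3, F=0, G=3, H=2)
step 3: fire T2:  (A=1, B=0, C=1, D=2, E=3, F=0, G=3, H=2) → (A=1, B=0, C=1, D=2, E=3, F=0, G=3, H=2)
step 4: fire T2:  (A=1, B=0, C=1, D=2, E=3, F=0, G=3, H=2) → (A=1, B=0, C=1, D=2, E=3, F=0, G=3, H=2)
step 5: fire T2:  (A=1, B=0, C=1, D=2, E=3, F=0, G=3, H=2) → (A=1, B=0, C=1, D=2, E=3, F=0, G=3, H=2)
step 6: fire T2:  (A=1, B=0, C=1, D=2, E=3, F=0, G=3, H=2) → (A=1, B=0, C=1, D=2, E=3, F=0, G=3, H=2)
step 7: fire T2:  (A=1, B=0, C=1, D=2, E=3, F=0, G=3, H=2) → (A=1, B=0, C=1, D=2, E=3, F=0, G=3, H=2)

(A=1, B=0, C=1, D=2, E=3, F=0, G=3, H=2)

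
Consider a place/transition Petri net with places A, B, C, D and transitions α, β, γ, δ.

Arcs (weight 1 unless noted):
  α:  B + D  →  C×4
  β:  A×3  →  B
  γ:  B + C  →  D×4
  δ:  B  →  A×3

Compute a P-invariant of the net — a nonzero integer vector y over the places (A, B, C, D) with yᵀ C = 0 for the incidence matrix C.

y = (A:1, B:3, C:1, D:1)

Incidence matrix C (rows=places, cols=transitions):
        α    β    γ    δ
    A   0   -3    0    3
    B  -1    1   -1   -1
    C   4    0   -1    0
    D  -1    0    4    0

Candidate y = [1, 3, 1, 1]; check y·C column-wise:
  col α: 1·0 + 3·-1 + 1·4 + 1·-1 = 0
  col β: 1·-3 + 3·1 + 1·0 + 1·0 = 0
  col γ: 1·0 + 3·-1 + 1·-1 + 1·4 = 0
  col δ: 1·3 + 3·-1 + 1·0 + 1·0 = 0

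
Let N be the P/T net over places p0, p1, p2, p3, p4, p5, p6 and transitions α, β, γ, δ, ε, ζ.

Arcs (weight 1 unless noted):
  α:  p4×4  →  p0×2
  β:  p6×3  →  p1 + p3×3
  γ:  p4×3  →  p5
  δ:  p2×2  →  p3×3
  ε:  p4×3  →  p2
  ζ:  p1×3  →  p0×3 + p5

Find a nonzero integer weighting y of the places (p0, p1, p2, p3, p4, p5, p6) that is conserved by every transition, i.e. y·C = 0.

Incidence matrix C (rows=places, cols=transitions):
        α    β    γ    δ    ε    ζ
   p0   2    0    0    0    0    3
   p1   0    1    0    0    0   -3
   p2   0    0    0   -2    1    0
   p3   0    3    0    3    0    0
   p4  -4    0   -3    0   -3    0
   p5   0    0    1    0    0    1
   p6   0   -3    0    0    0    0

Candidate y = [2, 3, 3, 2, 1, 3, 3]; check y·C column-wise:
  col α: 2·2 + 3·0 + 3·0 + 2·0 + 1·-4 + 3·0 + 3·0 = 0
  col β: 2·0 + 3·1 + 3·0 + 2·3 + 1·0 + 3·0 + 3·-3 = 0
  col γ: 2·0 + 3·0 + 3·0 + 2·0 + 1·-3 + 3·1 + 3·0 = 0
  col δ: 2·0 + 3·0 + 3·-2 + 2·3 + 1·0 + 3·0 + 3·0 = 0
  col ε: 2·0 + 3·0 + 3·1 + 2·0 + 1·-3 + 3·0 + 3·0 = 0
  col ζ: 2·3 + 3·-3 + 3·0 + 2·0 + 1·0 + 3·1 + 3·0 = 0

y = (p0:2, p1:3, p2:3, p3:2, p4:1, p5:3, p6:3)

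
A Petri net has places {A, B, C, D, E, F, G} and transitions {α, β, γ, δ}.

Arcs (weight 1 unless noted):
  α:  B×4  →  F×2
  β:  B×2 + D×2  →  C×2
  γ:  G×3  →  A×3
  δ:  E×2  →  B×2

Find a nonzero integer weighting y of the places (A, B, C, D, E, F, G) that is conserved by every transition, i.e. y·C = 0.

y = (A:0, B:0, C:1, D:1, E:0, F:0, G:0)

Incidence matrix C (rows=places, cols=transitions):
        α    β    γ    δ
    A   0    0    3    0
    B  -4   -2    0    2
    C   0    2    0    0
    D   0   -2    0    0
    E   0    0    0   -2
    F   2    0    0    0
    G   0    0   -3    0

Candidate y = [0, 0, 1, 1, 0, 0, 0]; check y·C column-wise:
  col α: 0·-4 + 1·0 + 1·0 + 0·2 = 0
  col β: 0·-2 + 1·2 + 1·-2 = 0
  col γ: 0·3 + 1·0 + 1·0 + 0·-3 = 0
  col δ: 0·2 + 1·0 + 1·0 + 0·-2 = 0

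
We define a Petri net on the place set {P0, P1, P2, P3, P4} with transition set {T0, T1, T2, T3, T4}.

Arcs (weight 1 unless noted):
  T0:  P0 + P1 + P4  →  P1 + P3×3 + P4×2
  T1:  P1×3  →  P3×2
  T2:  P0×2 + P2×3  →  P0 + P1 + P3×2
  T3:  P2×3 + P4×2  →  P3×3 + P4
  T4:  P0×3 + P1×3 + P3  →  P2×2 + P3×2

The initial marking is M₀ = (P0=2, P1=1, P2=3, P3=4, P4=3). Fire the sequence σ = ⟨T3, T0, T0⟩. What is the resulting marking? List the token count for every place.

step 1: fire T3:  (P0=2, P1=1, P2=3, P3=4, P4=3) → (P0=2, P1=1, P2=0, P3=7, P4=2)
step 2: fire T0:  (P0=2, P1=1, P2=0, P3=7, P4=2) → (P0=1, P1=1, P2=0, P3=10, P4=3)
step 3: fire T0:  (P0=1, P1=1, P2=0, P3=10, P4=3) → (P0=0, P1=1, P2=0, P3=13, P4=4)

(P0=0, P1=1, P2=0, P3=13, P4=4)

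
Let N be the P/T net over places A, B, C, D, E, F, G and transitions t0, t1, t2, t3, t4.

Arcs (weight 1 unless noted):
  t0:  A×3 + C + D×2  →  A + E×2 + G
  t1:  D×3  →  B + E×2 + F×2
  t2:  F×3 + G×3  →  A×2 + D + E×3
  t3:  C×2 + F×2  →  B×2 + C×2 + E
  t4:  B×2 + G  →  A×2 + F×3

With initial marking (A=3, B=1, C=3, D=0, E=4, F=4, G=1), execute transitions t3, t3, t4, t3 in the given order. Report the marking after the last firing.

step 1: fire t3:  (A=3, B=1, C=3, D=0, E=4, F=4, G=1) → (A=3, B=3, C=3, D=0, E=5, F=2, G=1)
step 2: fire t3:  (A=3, B=3, C=3, D=0, E=5, F=2, G=1) → (A=3, B=5, C=3, D=0, E=6, F=0, G=1)
step 3: fire t4:  (A=3, B=5, C=3, D=0, E=6, F=0, G=1) → (A=5, B=3, C=3, D=0, E=6, F=3, G=0)
step 4: fire t3:  (A=5, B=3, C=3, D=0, E=6, F=3, G=0) → (A=5, B=5, C=3, D=0, E=7, F=1, G=0)

(A=5, B=5, C=3, D=0, E=7, F=1, G=0)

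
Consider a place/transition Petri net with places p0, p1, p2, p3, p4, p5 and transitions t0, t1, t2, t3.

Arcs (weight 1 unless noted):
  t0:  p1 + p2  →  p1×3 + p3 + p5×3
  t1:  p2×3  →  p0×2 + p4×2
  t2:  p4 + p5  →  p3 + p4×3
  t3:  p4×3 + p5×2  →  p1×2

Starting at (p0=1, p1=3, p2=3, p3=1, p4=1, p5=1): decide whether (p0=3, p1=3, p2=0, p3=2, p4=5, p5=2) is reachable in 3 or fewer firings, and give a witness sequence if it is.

NO — not reachable within 3 firings

depth 0: 1 marking
depth 1: 4 markings reached so far
depth 2: 7 markings reached so far
depth 3: 11 markings reached so far
target is not among the 11 markings reachable within 3 steps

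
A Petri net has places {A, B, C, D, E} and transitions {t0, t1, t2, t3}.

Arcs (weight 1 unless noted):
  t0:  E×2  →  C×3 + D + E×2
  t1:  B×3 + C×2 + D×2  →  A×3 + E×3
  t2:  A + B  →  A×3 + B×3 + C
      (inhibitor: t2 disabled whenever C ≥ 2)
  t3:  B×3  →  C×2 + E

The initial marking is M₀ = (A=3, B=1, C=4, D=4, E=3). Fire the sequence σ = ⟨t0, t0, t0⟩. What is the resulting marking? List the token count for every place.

step 1: fire t0:  (A=3, B=1, C=4, D=4, E=3) → (A=3, B=1, C=7, D=5, E=3)
step 2: fire t0:  (A=3, B=1, C=7, D=5, E=3) → (A=3, B=1, C=10, D=6, E=3)
step 3: fire t0:  (A=3, B=1, C=10, D=6, E=3) → (A=3, B=1, C=13, D=7, E=3)

(A=3, B=1, C=13, D=7, E=3)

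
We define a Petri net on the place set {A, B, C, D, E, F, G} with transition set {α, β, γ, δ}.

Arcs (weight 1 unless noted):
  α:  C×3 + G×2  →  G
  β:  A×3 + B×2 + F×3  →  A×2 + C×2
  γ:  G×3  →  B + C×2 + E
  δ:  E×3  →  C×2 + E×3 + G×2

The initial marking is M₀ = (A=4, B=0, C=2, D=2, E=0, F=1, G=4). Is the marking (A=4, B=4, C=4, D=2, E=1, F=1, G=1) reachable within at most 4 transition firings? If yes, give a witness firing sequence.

depth 0: 1 marking
depth 1: 2 markings reached so far
depth 2: 2 markings reached so far
(frontier empty at depth 2; search complete)
target is not among the 2 markings reachable within 4 steps

NO — not reachable within 4 firings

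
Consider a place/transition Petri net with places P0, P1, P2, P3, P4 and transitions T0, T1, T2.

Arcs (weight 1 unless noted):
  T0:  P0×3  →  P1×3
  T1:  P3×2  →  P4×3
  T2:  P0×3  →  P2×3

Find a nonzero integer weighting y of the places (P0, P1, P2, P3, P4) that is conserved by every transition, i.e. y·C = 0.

Incidence matrix C (rows=places, cols=transitions):
       T0   T1   T2
   P0  -3    0   -3
   P1   3    0    0
   P2   0    0    3
   P3   0   -2    0
   P4   0    3    0

Candidate y = [1, 1, 1, 0, 0]; check y·C column-wise:
  col T0: 1·-3 + 1·3 + 1·0 = 0
  col T1: 1·0 + 1·0 + 1·0 + 0·-2 + 0·3 = 0
  col T2: 1·-3 + 1·0 + 1·3 = 0

y = (P0:1, P1:1, P2:1, P3:0, P4:0)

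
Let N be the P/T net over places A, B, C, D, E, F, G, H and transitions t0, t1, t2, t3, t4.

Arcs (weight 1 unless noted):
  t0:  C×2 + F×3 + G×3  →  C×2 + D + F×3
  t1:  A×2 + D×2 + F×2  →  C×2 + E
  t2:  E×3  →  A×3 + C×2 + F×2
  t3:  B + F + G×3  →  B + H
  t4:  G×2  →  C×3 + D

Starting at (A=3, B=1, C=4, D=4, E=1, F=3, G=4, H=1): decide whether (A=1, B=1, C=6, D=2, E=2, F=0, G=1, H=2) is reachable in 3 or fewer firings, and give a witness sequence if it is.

step 1: fire t1:  (A=3, B=1, C=4, D=4, E=1, F=3, G=4, H=1) → (A=1, B=1, C=6, D=2, E=2, F=1, G=4, H=1)
step 2: fire t3:  (A=1, B=1, C=6, D=2, E=2, F=1, G=4, H=1) → (A=1, B=1, C=6, D=2, E=2, F=0, G=1, H=2)

YES — reachable via ⟨t1, t3⟩ (2 firings)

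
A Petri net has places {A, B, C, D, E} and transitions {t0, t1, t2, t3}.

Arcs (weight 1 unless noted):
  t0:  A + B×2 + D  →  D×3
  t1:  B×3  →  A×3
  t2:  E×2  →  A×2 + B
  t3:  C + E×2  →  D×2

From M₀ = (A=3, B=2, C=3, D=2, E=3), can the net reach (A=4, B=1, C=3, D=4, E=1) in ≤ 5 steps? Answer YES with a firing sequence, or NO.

YES — reachable via ⟨t0, t2⟩ (2 firings)

step 1: fire t0:  (A=3, B=2, C=3, D=2, E=3) → (A=2, B=0, C=3, D=4, E=3)
step 2: fire t2:  (A=2, B=0, C=3, D=4, E=3) → (A=4, B=1, C=3, D=4, E=1)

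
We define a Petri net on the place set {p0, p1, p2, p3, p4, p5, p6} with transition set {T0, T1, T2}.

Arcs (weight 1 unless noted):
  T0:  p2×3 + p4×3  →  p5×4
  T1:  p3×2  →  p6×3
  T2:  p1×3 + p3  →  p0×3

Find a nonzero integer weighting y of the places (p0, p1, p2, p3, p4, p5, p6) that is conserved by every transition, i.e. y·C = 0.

Incidence matrix C (rows=places, cols=transitions):
       T0   T1   T2
   p0   0    0    3
   p1   0    0   -3
   p2  -3    0    0
   p3   0   -2   -1
   p4  -3    0    0
   p5   4    0    0
   p6   0    3    0

Candidate y = [1, 1, 0, 0, 0, 0, 0]; check y·C column-wise:
  col T0: 1·0 + 1·0 + 0·-3 + 0·-3 + 0·4 = 0
  col T1: 1·0 + 1·0 + 0·-2 + 0·3 = 0
  col T2: 1·3 + 1·-3 + 0·-1 = 0

y = (p0:1, p1:1, p2:0, p3:0, p4:0, p5:0, p6:0)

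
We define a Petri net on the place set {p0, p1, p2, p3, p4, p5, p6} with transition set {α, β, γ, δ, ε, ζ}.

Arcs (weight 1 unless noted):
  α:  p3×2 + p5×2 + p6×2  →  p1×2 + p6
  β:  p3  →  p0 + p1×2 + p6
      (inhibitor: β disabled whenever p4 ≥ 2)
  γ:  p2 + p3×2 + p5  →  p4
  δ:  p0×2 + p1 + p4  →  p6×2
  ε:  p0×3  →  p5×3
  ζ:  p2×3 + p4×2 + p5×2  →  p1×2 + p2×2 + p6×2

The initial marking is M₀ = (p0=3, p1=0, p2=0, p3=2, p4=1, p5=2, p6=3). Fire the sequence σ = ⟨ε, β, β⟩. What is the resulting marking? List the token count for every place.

step 1: fire ε:  (p0=3, p1=0, p2=0, p3=2, p4=1, p5=2, p6=3) → (p0=0, p1=0, p2=0, p3=2, p4=1, p5=5, p6=3)
step 2: fire β:  (p0=0, p1=0, p2=0, p3=2, p4=1, p5=5, p6=3) → (p0=1, p1=2, p2=0, p3=1, p4=1, p5=5, p6=4)
step 3: fire β:  (p0=1, p1=2, p2=0, p3=1, p4=1, p5=5, p6=4) → (p0=2, p1=4, p2=0, p3=0, p4=1, p5=5, p6=5)

(p0=2, p1=4, p2=0, p3=0, p4=1, p5=5, p6=5)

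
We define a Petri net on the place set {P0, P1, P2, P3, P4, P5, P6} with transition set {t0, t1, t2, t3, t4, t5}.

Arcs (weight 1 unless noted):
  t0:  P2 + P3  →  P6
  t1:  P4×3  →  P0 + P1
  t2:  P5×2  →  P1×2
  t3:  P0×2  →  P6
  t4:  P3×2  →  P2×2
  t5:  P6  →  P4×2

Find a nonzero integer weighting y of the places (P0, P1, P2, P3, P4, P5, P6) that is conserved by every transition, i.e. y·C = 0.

Incidence matrix C (rows=places, cols=transitions):
       t0   t1   t2   t3   t4   t5
   P0   0    1    0   -2    0    0
   P1   0    1    2    0    0    0
   P2  -1    0    0    0    2    0
   P3  -1    0    0    0   -2    0
   P4   0   -3    0    0    0    2
   P5   0    0   -2    0    0    0
   P6   1    0    0    1    0   -1

Candidate y = [1, 2, 1, 1, 1, 2, 2]; check y·C column-wise:
  col t0: 1·0 + 2·0 + 1·-1 + 1·-1 + 1·0 + 2·0 + 2·1 = 0
  col t1: 1·1 + 2·1 + 1·0 + 1·0 + 1·-3 + 2·0 + 2·0 = 0
  col t2: 1·0 + 2·2 + 1·0 + 1·0 + 1·0 + 2·-2 + 2·0 = 0
  col t3: 1·-2 + 2·0 + 1·0 + 1·0 + 1·0 + 2·0 + 2·1 = 0
  col t4: 1·0 + 2·0 + 1·2 + 1·-2 + 1·0 + 2·0 + 2·0 = 0
  col t5: 1·0 + 2·0 + 1·0 + 1·0 + 1·2 + 2·0 + 2·-1 = 0

y = (P0:1, P1:2, P2:1, P3:1, P4:1, P5:2, P6:2)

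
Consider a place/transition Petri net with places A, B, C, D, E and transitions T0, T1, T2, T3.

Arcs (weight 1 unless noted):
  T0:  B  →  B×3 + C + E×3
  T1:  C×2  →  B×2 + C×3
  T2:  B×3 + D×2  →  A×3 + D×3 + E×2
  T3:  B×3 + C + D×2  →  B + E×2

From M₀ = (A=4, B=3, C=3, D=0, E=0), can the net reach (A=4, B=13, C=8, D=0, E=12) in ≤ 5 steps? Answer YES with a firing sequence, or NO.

step 1: fire T0:  (A=4, B=3, C=3, D=0, E=0) → (A=4, B=5, C=4, D=0, E=3)
step 2: fire T0:  (A=4, B=5, C=4, D=0, E=3) → (A=4, B=7, C=5, D=0, E=6)
step 3: fire T0:  (A=4, B=7, C=5, D=0, E=6) → (A=4, B=9, C=6, D=0, E=9)
step 4: fire T0:  (A=4, B=9, C=6, D=0, E=9) → (A=4, B=11, C=7, D=0, E=12)
step 5: fire T1:  (A=4, B=11, C=7, D=0, E=12) → (A=4, B=13, C=8, D=0, E=12)

YES — reachable via ⟨T0, T0, T0, T0, T1⟩ (5 firings)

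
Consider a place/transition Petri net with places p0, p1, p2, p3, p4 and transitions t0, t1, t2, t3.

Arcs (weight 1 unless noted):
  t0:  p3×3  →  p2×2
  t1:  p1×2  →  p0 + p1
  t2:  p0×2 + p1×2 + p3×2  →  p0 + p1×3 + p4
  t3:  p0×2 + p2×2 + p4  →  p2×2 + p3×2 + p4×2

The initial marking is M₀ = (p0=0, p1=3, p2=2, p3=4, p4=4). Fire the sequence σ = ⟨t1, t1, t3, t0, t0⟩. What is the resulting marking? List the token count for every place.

step 1: fire t1:  (p0=0, p1=3, p2=2, p3=4, p4=4) → (p0=1, p1=2, p2=2, p3=4, p4=4)
step 2: fire t1:  (p0=1, p1=2, p2=2, p3=4, p4=4) → (p0=2, p1=1, p2=2, p3=4, p4=4)
step 3: fire t3:  (p0=2, p1=1, p2=2, p3=4, p4=4) → (p0=0, p1=1, p2=2, p3=6, p4=5)
step 4: fire t0:  (p0=0, p1=1, p2=2, p3=6, p4=5) → (p0=0, p1=1, p2=4, p3=3, p4=5)
step 5: fire t0:  (p0=0, p1=1, p2=4, p3=3, p4=5) → (p0=0, p1=1, p2=6, p3=0, p4=5)

(p0=0, p1=1, p2=6, p3=0, p4=5)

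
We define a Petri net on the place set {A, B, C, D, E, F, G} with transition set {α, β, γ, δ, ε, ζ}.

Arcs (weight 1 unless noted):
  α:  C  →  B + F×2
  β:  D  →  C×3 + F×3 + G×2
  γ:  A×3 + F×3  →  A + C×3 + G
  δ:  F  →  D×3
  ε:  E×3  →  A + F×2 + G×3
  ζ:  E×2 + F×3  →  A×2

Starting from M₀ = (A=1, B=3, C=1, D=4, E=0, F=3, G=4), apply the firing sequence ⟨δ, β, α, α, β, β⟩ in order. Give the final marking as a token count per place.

step 1: fire δ:  (A=1, B=3, C=1, D=4, E=0, F=3, G=4) → (A=1, B=3, C=1, D=7, E=0, F=2, G=4)
step 2: fire β:  (A=1, B=3, C=1, D=7, E=0, F=2, G=4) → (A=1, B=3, C=4, D=6, E=0, F=5, G=6)
step 3: fire α:  (A=1, B=3, C=4, D=6, E=0, F=5, G=6) → (A=1, B=4, C=3, D=6, E=0, F=7, G=6)
step 4: fire α:  (A=1, B=4, C=3, D=6, E=0, F=7, G=6) → (A=1, B=5, C=2, D=6, E=0, F=9, G=6)
step 5: fire β:  (A=1, B=5, C=2, D=6, E=0, F=9, G=6) → (A=1, B=5, C=5, D=5, E=0, F=12, G=8)
step 6: fire β:  (A=1, B=5, C=5, D=5, E=0, F=12, G=8) → (A=1, B=5, C=8, D=4, E=0, F=15, G=10)

(A=1, B=5, C=8, D=4, E=0, F=15, G=10)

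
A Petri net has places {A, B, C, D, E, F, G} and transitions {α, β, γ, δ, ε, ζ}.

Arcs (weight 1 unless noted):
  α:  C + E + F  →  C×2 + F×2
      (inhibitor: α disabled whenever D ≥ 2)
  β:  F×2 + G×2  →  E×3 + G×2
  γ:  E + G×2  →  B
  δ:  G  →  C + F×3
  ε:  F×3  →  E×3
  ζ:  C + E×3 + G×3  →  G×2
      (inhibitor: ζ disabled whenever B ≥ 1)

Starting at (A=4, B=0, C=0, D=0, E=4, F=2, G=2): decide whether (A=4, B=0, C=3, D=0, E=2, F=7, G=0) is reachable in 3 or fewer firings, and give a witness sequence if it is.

NO — not reachable within 3 firings

depth 0: 1 marking
depth 1: 4 markings reached so far
depth 2: 9 markings reached so far
depth 3: 16 markings reached so far
target is not among the 16 markings reachable within 3 steps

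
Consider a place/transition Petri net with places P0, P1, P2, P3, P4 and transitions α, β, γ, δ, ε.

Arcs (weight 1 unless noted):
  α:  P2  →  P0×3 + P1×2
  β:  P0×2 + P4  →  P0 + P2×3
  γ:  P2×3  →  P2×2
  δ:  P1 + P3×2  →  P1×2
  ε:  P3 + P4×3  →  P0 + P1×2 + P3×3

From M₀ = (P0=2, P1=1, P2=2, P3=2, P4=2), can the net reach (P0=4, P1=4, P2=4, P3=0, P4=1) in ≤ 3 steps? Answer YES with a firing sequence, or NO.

step 1: fire α:  (P0=2, P1=1, P2=2, P3=2, P4=2) → (P0=5, P1=3, P2=1, P3=2, P4=2)
step 2: fire β:  (P0=5, P1=3, P2=1, P3=2, P4=2) → (P0=4, P1=3, P2=4, P3=2, P4=1)
step 3: fire δ:  (P0=4, P1=3, P2=4, P3=2, P4=1) → (P0=4, P1=4, P2=4, P3=0, P4=1)

YES — reachable via ⟨α, β, δ⟩ (3 firings)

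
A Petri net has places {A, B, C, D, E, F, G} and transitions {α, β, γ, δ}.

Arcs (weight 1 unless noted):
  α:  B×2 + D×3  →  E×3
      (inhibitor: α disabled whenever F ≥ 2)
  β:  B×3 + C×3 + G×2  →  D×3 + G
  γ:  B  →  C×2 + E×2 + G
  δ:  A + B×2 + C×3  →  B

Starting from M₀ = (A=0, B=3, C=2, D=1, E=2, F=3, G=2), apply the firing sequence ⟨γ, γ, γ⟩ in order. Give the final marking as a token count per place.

(A=0, B=0, C=8, D=1, E=8, F=3, G=5)

step 1: fire γ:  (A=0, B=3, C=2, D=1, E=2, F=3, G=2) → (A=0, B=2, C=4, D=1, E=4, F=3, G=3)
step 2: fire γ:  (A=0, B=2, C=4, D=1, E=4, F=3, G=3) → (A=0, B=1, C=6, D=1, E=6, F=3, G=4)
step 3: fire γ:  (A=0, B=1, C=6, D=1, E=6, F=3, G=4) → (A=0, B=0, C=8, D=1, E=8, F=3, G=5)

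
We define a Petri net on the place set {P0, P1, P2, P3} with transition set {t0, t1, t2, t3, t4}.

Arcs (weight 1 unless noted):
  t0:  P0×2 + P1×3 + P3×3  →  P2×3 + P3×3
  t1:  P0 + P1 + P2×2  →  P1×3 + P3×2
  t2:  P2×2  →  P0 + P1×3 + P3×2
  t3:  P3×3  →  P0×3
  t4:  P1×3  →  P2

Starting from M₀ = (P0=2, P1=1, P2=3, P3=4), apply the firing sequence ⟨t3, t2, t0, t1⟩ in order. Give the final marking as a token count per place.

(P0=3, P1=3, P2=2, P3=5)

step 1: fire t3:  (P0=2, P1=1, P2=3, P3=4) → (P0=5, P1=1, P2=3, P3=1)
step 2: fire t2:  (P0=5, P1=1, P2=3, P3=1) → (P0=6, P1=4, P2=1, P3=3)
step 3: fire t0:  (P0=6, P1=4, P2=1, P3=3) → (P0=4, P1=1, P2=4, P3=3)
step 4: fire t1:  (P0=4, P1=1, P2=4, P3=3) → (P0=3, P1=3, P2=2, P3=5)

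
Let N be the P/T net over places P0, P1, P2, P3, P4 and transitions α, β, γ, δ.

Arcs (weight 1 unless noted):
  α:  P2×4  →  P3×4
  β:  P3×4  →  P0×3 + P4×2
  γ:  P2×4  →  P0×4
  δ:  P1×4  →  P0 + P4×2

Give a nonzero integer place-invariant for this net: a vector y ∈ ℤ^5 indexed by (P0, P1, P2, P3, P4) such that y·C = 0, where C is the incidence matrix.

Incidence matrix C (rows=places, cols=transitions):
        α    β    γ    δ
   P0   0    3    4    1
   P1   0    0    0   -4
   P2  -4    0   -4    0
   P3   4   -4    0    0
   P4   0    2    0    2

Candidate y = [2, 1, 2, 2, 1]; check y·C column-wise:
  col α: 2·0 + 1·0 + 2·-4 + 2·4 + 1·0 = 0
  col β: 2·3 + 1·0 + 2·0 + 2·-4 + 1·2 = 0
  col γ: 2·4 + 1·0 + 2·-4 + 2·0 + 1·0 = 0
  col δ: 2·1 + 1·-4 + 2·0 + 2·0 + 1·2 = 0

y = (P0:2, P1:1, P2:2, P3:2, P4:1)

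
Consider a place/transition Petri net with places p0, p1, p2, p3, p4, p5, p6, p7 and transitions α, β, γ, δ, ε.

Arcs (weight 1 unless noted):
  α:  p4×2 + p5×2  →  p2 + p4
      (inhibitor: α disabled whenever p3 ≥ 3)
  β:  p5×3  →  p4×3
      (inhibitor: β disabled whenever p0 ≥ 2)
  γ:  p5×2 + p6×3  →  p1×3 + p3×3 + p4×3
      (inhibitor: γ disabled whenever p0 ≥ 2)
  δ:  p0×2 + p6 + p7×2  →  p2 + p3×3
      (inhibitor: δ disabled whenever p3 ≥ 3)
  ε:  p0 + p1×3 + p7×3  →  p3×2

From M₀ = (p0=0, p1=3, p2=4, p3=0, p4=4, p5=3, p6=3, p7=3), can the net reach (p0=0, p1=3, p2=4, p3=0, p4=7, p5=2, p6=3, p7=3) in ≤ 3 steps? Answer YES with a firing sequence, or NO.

depth 0: 1 marking
depth 1: 4 markings reached so far
depth 2: 4 markings reached so far
(frontier empty at depth 2; search complete)
target is not among the 4 markings reachable within 3 steps

NO — not reachable within 3 firings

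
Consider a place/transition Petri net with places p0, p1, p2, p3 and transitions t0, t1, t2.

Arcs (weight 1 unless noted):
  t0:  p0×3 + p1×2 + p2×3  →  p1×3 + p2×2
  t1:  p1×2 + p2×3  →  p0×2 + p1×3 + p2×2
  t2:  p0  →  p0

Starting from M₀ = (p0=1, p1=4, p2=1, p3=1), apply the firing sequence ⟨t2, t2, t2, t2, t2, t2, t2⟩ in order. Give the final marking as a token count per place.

step 1: fire t2:  (p0=1, p1=4, p2=1, p3=1) → (p0=1, p1=4, p2=1, p3=1)
step 2: fire t2:  (p0=1, p1=4, p2=1, p3=1) → (p0=1, p1=4, p2=1, p3=1)
step 3: fire t2:  (p0=1, p1=4, p2=1, p3=1) → (p0=1, p1=4, p2=1, p3=1)
step 4: fire t2:  (p0=1, p1=4, p2=1, p3=1) → (p0=1, p1=4, p2=1, p3=1)
step 5: fire t2:  (p0=1, p1=4, p2=1, p3=1) → (p0=1, p1=4, p2=1, p3=1)
step 6: fire t2:  (p0=1, p1=4, p2=1, p3=1) → (p0=1, p1=4, p2=1, p3=1)
step 7: fire t2:  (p0=1, p1=4, p2=1, p3=1) → (p0=1, p1=4, p2=1, p3=1)

(p0=1, p1=4, p2=1, p3=1)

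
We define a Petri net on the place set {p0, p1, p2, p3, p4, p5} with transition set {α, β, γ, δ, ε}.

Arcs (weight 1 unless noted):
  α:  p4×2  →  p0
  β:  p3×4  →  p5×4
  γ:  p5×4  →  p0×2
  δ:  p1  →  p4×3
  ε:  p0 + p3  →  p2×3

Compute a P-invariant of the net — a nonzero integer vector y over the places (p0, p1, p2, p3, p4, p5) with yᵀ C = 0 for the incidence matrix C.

y = (p0:2, p1:3, p2:1, p3:1, p4:1, p5:1)

Incidence matrix C (rows=places, cols=transitions):
        α    β    γ    δ    ε
   p0   1    0    2    0   -1
   p1   0    0    0   -1    0
   p2   0    0    0    0    3
   p3   0   -4    0    0   -1
   p4  -2    0    0    3    0
   p5   0    4   -4    0    0

Candidate y = [2, 3, 1, 1, 1, 1]; check y·C column-wise:
  col α: 2·1 + 3·0 + 1·0 + 1·0 + 1·-2 + 1·0 = 0
  col β: 2·0 + 3·0 + 1·0 + 1·-4 + 1·0 + 1·4 = 0
  col γ: 2·2 + 3·0 + 1·0 + 1·0 + 1·0 + 1·-4 = 0
  col δ: 2·0 + 3·-1 + 1·0 + 1·0 + 1·3 + 1·0 = 0
  col ε: 2·-1 + 3·0 + 1·3 + 1·-1 + 1·0 + 1·0 = 0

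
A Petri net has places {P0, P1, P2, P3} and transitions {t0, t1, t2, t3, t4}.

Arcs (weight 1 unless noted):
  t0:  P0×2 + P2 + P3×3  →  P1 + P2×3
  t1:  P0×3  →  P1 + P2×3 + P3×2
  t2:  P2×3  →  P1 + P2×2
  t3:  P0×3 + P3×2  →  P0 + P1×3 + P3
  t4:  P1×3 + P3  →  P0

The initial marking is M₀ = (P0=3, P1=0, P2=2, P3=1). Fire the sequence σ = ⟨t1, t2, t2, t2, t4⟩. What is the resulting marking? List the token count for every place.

step 1: fire t1:  (P0=3, P1=0, P2=2, P3=1) → (P0=0, P1=1, P2=5, P3=3)
step 2: fire t2:  (P0=0, P1=1, P2=5, P3=3) → (P0=0, P1=2, P2=4, P3=3)
step 3: fire t2:  (P0=0, P1=2, P2=4, P3=3) → (P0=0, P1=3, P2=3, P3=3)
step 4: fire t2:  (P0=0, P1=3, P2=3, P3=3) → (P0=0, P1=4, P2=2, P3=3)
step 5: fire t4:  (P0=0, P1=4, P2=2, P3=3) → (P0=1, P1=1, P2=2, P3=2)

(P0=1, P1=1, P2=2, P3=2)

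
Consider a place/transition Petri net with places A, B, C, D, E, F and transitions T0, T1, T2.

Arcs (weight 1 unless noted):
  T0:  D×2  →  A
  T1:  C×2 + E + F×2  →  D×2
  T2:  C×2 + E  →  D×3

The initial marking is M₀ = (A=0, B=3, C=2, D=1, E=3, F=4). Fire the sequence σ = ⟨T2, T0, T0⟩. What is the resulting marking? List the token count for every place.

step 1: fire T2:  (A=0, B=3, C=2, D=1, E=3, F=4) → (A=0, B=3, C=0, D=4, E=2, F=4)
step 2: fire T0:  (A=0, B=3, C=0, D=4, E=2, F=4) → (A=1, B=3, C=0, D=2, E=2, F=4)
step 3: fire T0:  (A=1, B=3, C=0, D=2, E=2, F=4) → (A=2, B=3, C=0, D=0, E=2, F=4)

(A=2, B=3, C=0, D=0, E=2, F=4)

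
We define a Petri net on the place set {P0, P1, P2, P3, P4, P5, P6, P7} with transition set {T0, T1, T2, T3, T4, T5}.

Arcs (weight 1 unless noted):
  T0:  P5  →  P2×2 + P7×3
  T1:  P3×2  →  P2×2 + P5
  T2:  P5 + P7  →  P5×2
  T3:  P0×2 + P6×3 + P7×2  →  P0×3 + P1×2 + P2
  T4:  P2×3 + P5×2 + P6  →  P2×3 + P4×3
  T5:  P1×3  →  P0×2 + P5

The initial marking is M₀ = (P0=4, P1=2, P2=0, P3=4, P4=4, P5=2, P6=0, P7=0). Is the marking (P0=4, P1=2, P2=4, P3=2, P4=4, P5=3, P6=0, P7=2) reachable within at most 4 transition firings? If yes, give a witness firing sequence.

step 1: fire T0:  (P0=4, P1=2, P2=0, P3=4, P4=4, P5=2, P6=0, P7=0) → (P0=4, P1=2, P2=2, P3=4, P4=4, P5=1, P6=0, P7=3)
step 2: fire T1:  (P0=4, P1=2, P2=2, P3=4, P4=4, P5=1, P6=0, P7=3) → (P0=4, P1=2, P2=4, P3=2, P4=4, P5=2, P6=0, P7=3)
step 3: fire T2:  (P0=4, P1=2, P2=4, P3=2, P4=4, P5=2, P6=0, P7=3) → (P0=4, P1=2, P2=4, P3=2, P4=4, P5=3, P6=0, P7=2)

YES — reachable via ⟨T0, T1, T2⟩ (3 firings)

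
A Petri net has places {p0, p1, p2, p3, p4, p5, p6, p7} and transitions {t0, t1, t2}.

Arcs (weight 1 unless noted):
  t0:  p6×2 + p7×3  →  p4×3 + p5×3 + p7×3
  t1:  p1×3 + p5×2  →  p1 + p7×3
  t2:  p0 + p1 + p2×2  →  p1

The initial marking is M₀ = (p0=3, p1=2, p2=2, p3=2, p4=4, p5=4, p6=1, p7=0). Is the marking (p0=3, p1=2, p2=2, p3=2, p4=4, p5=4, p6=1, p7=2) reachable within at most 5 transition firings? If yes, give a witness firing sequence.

depth 0: 1 marking
depth 1: 2 markings reached so far
depth 2: 2 markings reached so far
(frontier empty at depth 2; search complete)
target is not among the 2 markings reachable within 5 steps

NO — not reachable within 5 firings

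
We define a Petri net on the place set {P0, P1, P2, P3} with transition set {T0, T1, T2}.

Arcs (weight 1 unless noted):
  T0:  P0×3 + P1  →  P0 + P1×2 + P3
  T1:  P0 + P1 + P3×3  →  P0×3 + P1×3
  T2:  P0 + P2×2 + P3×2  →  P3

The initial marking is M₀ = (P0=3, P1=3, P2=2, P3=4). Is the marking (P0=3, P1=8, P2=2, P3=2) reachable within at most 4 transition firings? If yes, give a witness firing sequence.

depth 0: 1 marking
depth 1: 4 markings reached so far
depth 2: 7 markings reached so far
depth 3: 9 markings reached so far
depth 4: 11 markings reached so far
target is not among the 11 markings reachable within 4 steps

NO — not reachable within 4 firings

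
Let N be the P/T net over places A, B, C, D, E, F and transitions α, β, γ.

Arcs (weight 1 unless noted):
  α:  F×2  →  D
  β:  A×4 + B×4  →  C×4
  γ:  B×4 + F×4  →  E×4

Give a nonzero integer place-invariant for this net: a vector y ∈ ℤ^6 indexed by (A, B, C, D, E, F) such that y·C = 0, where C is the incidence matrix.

Incidence matrix C (rows=places, cols=transitions):
        α    β    γ
    A   0   -4    0
    B   0   -4   -4
    C   0    4    0
    D   1    0    0
    E   0    0    4
    F  -2    0   -4

Candidate y = [1, 0, 1, 0, 0, 0]; check y·C column-wise:
  col α: 1·0 + 1·0 + 0·1 + 0·-2 = 0
  col β: 1·-4 + 0·-4 + 1·4 = 0
  col γ: 1·0 + 0·-4 + 1·0 + 0·4 + 0·-4 = 0

y = (A:1, B:0, C:1, D:0, E:0, F:0)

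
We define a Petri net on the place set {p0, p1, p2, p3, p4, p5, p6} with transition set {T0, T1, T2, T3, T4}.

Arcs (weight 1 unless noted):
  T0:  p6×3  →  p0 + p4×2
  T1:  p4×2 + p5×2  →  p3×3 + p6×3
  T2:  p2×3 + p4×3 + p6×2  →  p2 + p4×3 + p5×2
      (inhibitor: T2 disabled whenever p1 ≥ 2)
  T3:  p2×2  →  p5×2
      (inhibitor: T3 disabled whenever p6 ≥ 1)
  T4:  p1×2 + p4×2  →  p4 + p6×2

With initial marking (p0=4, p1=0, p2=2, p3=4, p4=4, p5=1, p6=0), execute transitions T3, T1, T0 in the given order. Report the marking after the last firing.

(p0=5, p1=0, p2=0, p3=7, p4=4, p5=1, p6=0)

step 1: fire T3:  (p0=4, p1=0, p2=2, p3=4, p4=4, p5=1, p6=0) → (p0=4, p1=0, p2=0, p3=4, p4=4, p5=3, p6=0)
step 2: fire T1:  (p0=4, p1=0, p2=0, p3=4, p4=4, p5=3, p6=0) → (p0=4, p1=0, p2=0, p3=7, p4=2, p5=1, p6=3)
step 3: fire T0:  (p0=4, p1=0, p2=0, p3=7, p4=2, p5=1, p6=3) → (p0=5, p1=0, p2=0, p3=7, p4=4, p5=1, p6=0)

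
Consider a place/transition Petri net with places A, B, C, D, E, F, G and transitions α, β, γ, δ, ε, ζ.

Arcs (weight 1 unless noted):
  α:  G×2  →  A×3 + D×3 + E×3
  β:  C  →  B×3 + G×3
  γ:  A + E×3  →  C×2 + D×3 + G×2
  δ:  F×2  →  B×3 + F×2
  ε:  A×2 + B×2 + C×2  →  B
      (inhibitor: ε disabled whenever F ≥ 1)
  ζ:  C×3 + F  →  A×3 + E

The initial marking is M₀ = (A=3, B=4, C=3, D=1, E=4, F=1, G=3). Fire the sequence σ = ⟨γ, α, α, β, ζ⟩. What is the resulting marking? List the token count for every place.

step 1: fire γ:  (A=3, B=4, C=3, D=1, E=4, F=1, G=3) → (A=2, B=4, C=5, D=4, E=1, F=1, G=5)
step 2: fire α:  (A=2, B=4, C=5, D=4, E=1, F=1, G=5) → (A=5, B=4, C=5, D=7, E=4, F=1, G=3)
step 3: fire α:  (A=5, B=4, C=5, D=7, E=4, F=1, G=3) → (A=8, B=4, C=5, D=10, E=7, F=1, G=1)
step 4: fire β:  (A=8, B=4, C=5, D=10, E=7, F=1, G=1) → (A=8, B=7, C=4, D=10, E=7, F=1, G=4)
step 5: fire ζ:  (A=8, B=7, C=4, D=10, E=7, F=1, G=4) → (A=11, B=7, C=1, D=10, E=8, F=0, G=4)

(A=11, B=7, C=1, D=10, E=8, F=0, G=4)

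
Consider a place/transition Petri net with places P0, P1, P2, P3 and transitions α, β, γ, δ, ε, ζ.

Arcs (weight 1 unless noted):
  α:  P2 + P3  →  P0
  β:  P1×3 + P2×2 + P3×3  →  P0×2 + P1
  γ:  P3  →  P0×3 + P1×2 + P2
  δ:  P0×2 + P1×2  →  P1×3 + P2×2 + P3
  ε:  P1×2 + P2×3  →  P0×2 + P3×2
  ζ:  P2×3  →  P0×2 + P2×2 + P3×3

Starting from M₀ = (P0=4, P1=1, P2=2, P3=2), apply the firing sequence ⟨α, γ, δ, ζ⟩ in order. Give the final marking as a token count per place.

(P0=8, P1=4, P2=3, P3=4)

step 1: fire α:  (P0=4, P1=1, P2=2, P3=2) → (P0=5, P1=1, P2=1, P3=1)
step 2: fire γ:  (P0=5, P1=1, P2=1, P3=1) → (P0=8, P1=3, P2=2, P3=0)
step 3: fire δ:  (P0=8, P1=3, P2=2, P3=0) → (P0=6, P1=4, P2=4, P3=1)
step 4: fire ζ:  (P0=6, P1=4, P2=4, P3=1) → (P0=8, P1=4, P2=3, P3=4)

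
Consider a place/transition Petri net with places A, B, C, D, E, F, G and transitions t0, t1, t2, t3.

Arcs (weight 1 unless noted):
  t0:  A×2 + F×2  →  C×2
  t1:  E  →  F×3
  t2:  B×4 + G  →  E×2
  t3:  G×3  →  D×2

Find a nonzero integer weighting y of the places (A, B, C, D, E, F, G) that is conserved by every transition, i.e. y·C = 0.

Incidence matrix C (rows=places, cols=transitions):
       t0   t1   t2   t3
    A  -2    0    0    0
    B   0    0   -4    0
    C   2    0    0    0
    D   0    0    0    2
    E   0   -1    2    0
    F  -2    3    0    0
    G   0    0   -1   -3

Candidate y = [1, 0, 1, 0, 0, 0, 0]; check y·C column-wise:
  col t0: 1·-2 + 1·2 + 0·-2 = 0
  col t1: 1·0 + 1·0 + 0·-1 + 0·3 = 0
  col t2: 1·0 + 0·-4 + 1·0 + 0·2 + 0·-1 = 0
  col t3: 1·0 + 1·0 + 0·2 + 0·-3 = 0

y = (A:1, B:0, C:1, D:0, E:0, F:0, G:0)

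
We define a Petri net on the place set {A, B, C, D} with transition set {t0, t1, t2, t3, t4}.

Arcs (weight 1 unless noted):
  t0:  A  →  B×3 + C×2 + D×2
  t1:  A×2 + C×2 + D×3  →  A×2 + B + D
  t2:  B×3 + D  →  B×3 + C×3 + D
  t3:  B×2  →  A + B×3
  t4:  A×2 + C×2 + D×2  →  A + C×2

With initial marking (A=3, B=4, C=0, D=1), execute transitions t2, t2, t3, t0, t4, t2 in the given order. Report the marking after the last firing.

step 1: fire t2:  (A=3, B=4, C=0, D=1) → (A=3, B=4, C=3, D=1)
step 2: fire t2:  (A=3, B=4, C=3, D=1) → (A=3, B=4, C=6, D=1)
step 3: fire t3:  (A=3, B=4, C=6, D=1) → (A=4, B=5, C=6, D=1)
step 4: fire t0:  (A=4, B=5, C=6, D=1) → (A=3, B=8, C=8, D=3)
step 5: fire t4:  (A=3, B=8, C=8, D=3) → (A=2, B=8, C=8, D=1)
step 6: fire t2:  (A=2, B=8, C=8, D=1) → (A=2, B=8, C=11, D=1)

(A=2, B=8, C=11, D=1)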